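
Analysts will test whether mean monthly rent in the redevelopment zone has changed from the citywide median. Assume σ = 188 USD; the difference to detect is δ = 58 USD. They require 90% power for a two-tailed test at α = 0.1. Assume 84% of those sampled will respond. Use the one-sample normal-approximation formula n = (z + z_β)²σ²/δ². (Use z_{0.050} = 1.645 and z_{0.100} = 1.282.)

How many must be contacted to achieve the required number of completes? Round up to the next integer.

n = 108

n = (z_{α/2} + z_β)² · σ² / δ²
  = (1.645 + 1.282)² · 188² / 58²
  = 8.5673 · 35344 / 3364
  = 90.01
Adjust for 84% response: 90.01 / 0.84 = 107.16.
Round up → n = 108.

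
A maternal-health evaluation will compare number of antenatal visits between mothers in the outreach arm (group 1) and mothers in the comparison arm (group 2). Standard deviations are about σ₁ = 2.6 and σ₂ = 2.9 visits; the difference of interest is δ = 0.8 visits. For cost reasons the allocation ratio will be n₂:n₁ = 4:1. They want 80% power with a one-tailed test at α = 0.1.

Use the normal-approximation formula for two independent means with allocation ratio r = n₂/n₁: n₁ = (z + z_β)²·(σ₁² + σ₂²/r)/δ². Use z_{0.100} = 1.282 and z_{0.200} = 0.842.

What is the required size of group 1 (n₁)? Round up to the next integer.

n₁ = 63

n₁ = (z_α + z_β)² · (σ₁² + σ₂²/r) / δ²
   = (1.282 + 0.842)² · (2.6² + 2.9²/4) / 0.8²
   = 4.5114 · (6.76 + 2.1025) / 0.64
   = 4.5114 · 8.8625 / 0.64
   = 62.47
Round up → n₁ = 63; n₂ = r·n₁ = 4 × 63 = 252.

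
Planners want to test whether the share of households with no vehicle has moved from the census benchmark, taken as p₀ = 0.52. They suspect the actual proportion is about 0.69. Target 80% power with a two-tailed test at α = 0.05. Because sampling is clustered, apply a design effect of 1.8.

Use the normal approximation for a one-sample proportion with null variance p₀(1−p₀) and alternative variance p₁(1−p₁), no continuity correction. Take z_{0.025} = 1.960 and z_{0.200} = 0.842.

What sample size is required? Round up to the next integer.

n = [z_{α/2}·√(p₀q₀) + z_β·√(p₁q₁)]² / (p₁ − p₀)²
  = [1.960·√(0.52·0.48) + 0.842·√(0.69·0.31)]² / (0.17)²
  = [1.960·0.4996 + 0.842·0.4625]² / 0.0289
  = [1.3686]² / 0.0289
  = 64.82
Design effect: 1.8 × 64.82 = 116.67.
Round up → n = 117.

n = 117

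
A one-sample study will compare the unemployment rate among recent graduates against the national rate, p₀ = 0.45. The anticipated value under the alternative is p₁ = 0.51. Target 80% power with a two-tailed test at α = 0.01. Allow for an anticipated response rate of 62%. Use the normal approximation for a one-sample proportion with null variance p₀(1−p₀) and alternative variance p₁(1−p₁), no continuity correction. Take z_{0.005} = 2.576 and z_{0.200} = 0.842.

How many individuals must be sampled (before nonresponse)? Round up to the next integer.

n = 1299

n = [z_{α/2}·√(p₀q₀) + z_β·√(p₁q₁)]² / (p₁ − p₀)²
  = [2.576·√(0.45·0.55) + 0.842·√(0.51·0.49)]² / (0.06)²
  = [2.576·0.4975 + 0.842·0.4999]² / 0.0036
  = [1.7025]² / 0.0036
  = 805.10
Adjust for 62% response: 805.10 / 0.62 = 1298.55.
Round up → n = 1299.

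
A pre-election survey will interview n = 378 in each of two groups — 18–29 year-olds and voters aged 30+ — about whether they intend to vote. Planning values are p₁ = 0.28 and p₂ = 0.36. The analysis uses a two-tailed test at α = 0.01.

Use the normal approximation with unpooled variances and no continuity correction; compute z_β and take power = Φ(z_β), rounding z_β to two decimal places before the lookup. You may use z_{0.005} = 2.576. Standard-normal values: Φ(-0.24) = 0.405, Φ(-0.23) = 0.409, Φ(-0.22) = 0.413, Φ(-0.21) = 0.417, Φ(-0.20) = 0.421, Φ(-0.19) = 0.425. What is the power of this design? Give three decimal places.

Power ≈ 0.417

z_β = |p₁−p₂|·√(n/[p₁q₁+p₂q₂]) − z_{α/2}
    = 0.08 · √(378/0.4320) − 2.576
    = 0.08 · 29.5804 − 2.576
    = 2.3664 − 2.576 = -0.2096 → -0.21
Power = Φ(-0.21) = 0.417.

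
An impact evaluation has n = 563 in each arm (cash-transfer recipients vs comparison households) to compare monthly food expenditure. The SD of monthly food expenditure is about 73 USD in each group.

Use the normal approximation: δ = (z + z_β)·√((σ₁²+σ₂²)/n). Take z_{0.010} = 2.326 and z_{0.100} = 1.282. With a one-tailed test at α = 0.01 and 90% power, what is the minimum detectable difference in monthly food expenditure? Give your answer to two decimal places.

Minimum detectable difference ≈ 15.70 USD

δ = (z_α + z_β) · √((σ₁²+σ₂²)/n)
  = (2.326 + 1.282) · √(10658/563)
  = 3.608 · √18.9307
  = 3.608 · 4.3509
  = 15.6982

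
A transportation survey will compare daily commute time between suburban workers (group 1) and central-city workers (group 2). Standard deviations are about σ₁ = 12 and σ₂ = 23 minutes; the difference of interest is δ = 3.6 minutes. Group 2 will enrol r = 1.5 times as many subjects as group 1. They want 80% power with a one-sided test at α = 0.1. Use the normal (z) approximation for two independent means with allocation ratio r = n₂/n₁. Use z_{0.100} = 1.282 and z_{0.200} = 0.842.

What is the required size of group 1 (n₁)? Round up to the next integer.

n₁ = 173

n₁ = (z_α + z_β)² · (σ₁² + σ₂²/r) / δ²
   = (1.282 + 0.842)² · (12² + 23²/1.5) / 3.6²
   = 4.5114 · (144 + 352.6667) / 12.96
   = 4.5114 · 496.6667 / 12.96
   = 172.89
Round up → n₁ = 173; n₂ = r·n₁ = 1.5 × 173 = 260.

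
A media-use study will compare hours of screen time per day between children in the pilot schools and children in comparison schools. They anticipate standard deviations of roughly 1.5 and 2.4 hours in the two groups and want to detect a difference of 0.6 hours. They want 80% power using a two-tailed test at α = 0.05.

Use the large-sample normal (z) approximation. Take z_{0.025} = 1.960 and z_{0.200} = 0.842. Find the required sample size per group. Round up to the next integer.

n = (z_{α/2} + z_β)² · (σ₁² + σ₂²) / δ²
  = (1.960 + 0.842)² · (1.5² + 2.4² = 8.01) / 0.6²
  = 7.8512 · 8.01 / 0.36
  = 174.69
Round up → n = 175 per group.

n = 175 per group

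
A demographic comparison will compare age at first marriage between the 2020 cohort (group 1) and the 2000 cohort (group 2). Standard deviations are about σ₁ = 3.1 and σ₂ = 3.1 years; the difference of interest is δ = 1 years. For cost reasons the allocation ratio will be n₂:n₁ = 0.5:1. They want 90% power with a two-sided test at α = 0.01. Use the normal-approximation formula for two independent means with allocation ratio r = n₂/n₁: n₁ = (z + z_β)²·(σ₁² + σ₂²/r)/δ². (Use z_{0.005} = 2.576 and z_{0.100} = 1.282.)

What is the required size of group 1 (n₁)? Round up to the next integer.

n₁ = 430

n₁ = (z_{α/2} + z_β)² · (σ₁² + σ₂²/r) / δ²
   = (2.576 + 1.282)² · (3.1² + 3.1²/0.5) / 1²
   = 14.8842 · (9.61 + 19.22) / 1
   = 14.8842 · 28.83 / 1
   = 429.11
Round up → n₁ = 430; n₂ = r·n₁ = 0.5 × 430 = 215.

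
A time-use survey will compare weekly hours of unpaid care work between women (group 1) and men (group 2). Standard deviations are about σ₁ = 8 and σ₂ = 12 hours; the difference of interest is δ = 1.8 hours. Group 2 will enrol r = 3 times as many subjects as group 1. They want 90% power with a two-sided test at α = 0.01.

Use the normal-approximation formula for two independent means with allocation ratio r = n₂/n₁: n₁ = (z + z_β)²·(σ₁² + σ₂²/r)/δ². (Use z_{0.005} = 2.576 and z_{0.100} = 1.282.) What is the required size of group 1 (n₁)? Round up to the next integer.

n₁ = 515

n₁ = (z_{α/2} + z_β)² · (σ₁² + σ₂²/r) / δ²
   = (2.576 + 1.282)² · (8² + 12²/3) / 1.8²
   = 14.8842 · (64 + 48) / 3.24
   = 14.8842 · 112 / 3.24
   = 514.51
Round up → n₁ = 515; n₂ = r·n₁ = 3 × 515 = 1545.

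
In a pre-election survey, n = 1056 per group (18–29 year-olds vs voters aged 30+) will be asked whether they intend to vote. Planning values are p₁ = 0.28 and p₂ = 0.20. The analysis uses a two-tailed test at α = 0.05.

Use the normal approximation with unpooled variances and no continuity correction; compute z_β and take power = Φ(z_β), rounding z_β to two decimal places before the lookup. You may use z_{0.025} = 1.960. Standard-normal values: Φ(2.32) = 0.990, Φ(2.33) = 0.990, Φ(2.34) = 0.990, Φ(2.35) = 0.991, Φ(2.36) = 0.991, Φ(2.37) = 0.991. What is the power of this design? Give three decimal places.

z_β = |p₁−p₂|·√(n/[p₁q₁+p₂q₂]) − z_{α/2}
    = 0.08 · √(1056/0.3616) − 1.960
    = 0.08 · 54.0403 − 1.960
    = 4.3232 − 1.960 = 2.3632 → 2.36
Power = Φ(2.36) = 0.991.

Power ≈ 0.991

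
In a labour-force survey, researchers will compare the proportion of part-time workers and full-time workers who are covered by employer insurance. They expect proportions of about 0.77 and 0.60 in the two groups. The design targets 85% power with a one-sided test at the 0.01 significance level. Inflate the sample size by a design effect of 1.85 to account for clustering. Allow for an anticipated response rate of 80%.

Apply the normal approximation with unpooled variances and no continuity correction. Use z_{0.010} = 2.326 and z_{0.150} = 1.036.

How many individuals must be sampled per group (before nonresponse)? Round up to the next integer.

n = 378 per group

n = (z_α + z_β)² · [p₁(1−p₁) + p₂(1−p₂)] / (p₁ − p₂)²
  = (2.326 + 1.036)² · (0.77·0.23 + 0.60·0.40) / (0.17)²
  = (3.362)² · (0.1771 + 0.2400) / 0.0289
  = 11.3030 · 0.4171 / 0.0289
  = 163.13
Design effect: 1.85 × 163.13 = 301.79.
Adjust for 80% response: 301.79 / 0.80 = 377.24.
Round up → n = 378 per group.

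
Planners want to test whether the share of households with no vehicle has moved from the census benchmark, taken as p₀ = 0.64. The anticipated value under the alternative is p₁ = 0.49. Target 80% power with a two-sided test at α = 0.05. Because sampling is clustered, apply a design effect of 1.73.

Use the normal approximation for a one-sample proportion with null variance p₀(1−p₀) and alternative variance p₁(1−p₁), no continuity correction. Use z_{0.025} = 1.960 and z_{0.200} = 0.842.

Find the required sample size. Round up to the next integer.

n = 143

n = [z_{α/2}·√(p₀q₀) + z_β·√(p₁q₁)]² / (p₁ − p₀)²
  = [1.960·√(0.64·0.36) + 0.842·√(0.49·0.51)]² / (-0.15)²
  = [1.960·0.4800 + 0.842·0.4999]² / 0.0225
  = [1.3617]² / 0.0225
  = 82.41
Design effect: 1.73 × 82.41 = 142.57.
Round up → n = 143.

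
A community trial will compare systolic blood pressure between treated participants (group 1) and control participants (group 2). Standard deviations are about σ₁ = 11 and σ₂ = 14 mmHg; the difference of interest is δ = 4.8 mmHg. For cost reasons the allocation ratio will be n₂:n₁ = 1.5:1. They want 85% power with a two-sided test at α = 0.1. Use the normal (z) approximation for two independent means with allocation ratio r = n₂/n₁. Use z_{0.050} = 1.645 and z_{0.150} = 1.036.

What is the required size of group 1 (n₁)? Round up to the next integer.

n₁ = 79

n₁ = (z_{α/2} + z_β)² · (σ₁² + σ₂²/r) / δ²
   = (1.645 + 1.036)² · (11² + 14²/1.5) / 4.8²
   = 7.1878 · (121 + 130.6667) / 23.04
   = 7.1878 · 251.6667 / 23.04
   = 78.51
Round up → n₁ = 79; n₂ = r·n₁ = 1.5 × 79 = 119.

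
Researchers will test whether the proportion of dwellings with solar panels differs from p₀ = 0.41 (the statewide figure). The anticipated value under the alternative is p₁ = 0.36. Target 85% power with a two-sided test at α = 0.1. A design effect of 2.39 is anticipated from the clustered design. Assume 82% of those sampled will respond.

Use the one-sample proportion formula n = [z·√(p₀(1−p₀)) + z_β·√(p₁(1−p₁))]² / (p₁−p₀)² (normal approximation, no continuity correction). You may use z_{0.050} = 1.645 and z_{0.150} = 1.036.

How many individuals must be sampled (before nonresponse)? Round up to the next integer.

n = [z_{α/2}·√(p₀q₀) + z_β·√(p₁q₁)]² / (p₁ − p₀)²
  = [1.645·√(0.41·0.59) + 1.036·√(0.36·0.64)]² / (-0.05)²
  = [1.645·0.4918 + 1.036·0.4800]² / 0.0025
  = [1.3063]² / 0.0025
  = 682.62
Design effect: 2.39 × 682.62 = 1631.45.
Adjust for 82% response: 1631.45 / 0.82 = 1989.58.
Round up → n = 1990.

n = 1990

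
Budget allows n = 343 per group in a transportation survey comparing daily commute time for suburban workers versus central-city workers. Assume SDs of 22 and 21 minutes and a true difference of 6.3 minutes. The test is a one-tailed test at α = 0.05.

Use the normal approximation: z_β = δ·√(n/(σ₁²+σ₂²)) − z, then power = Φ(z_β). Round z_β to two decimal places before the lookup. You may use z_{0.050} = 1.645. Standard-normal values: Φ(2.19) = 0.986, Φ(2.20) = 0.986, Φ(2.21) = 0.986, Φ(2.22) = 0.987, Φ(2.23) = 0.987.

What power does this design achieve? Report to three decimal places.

Power ≈ 0.986

z_β = δ·√(n/(σ₁²+σ₂²)) − z_α
    = 6.3 · √(343/925) − 1.645
    = 6.3 · 0.60894 − 1.645
    = 3.8363 − 1.645 = 2.1913 → 2.19
Power = Φ(2.19) = 0.986.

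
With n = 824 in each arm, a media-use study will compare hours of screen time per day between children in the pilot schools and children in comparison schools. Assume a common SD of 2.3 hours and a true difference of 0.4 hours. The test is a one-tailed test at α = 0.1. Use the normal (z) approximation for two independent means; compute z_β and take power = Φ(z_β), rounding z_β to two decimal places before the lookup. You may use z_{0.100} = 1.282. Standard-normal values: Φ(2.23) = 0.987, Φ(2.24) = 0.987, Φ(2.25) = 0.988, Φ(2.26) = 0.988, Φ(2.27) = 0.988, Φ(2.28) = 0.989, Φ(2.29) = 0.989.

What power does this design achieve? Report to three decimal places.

Power ≈ 0.988

z_β = δ·√(n/(σ₁²+σ₂²)) − z_α
    = 0.4 · √(824/10.58) − 1.282
    = 0.4 · 8.82512 − 1.282
    = 3.5300 − 1.282 = 2.2480 → 2.25
Power = Φ(2.25) = 0.988.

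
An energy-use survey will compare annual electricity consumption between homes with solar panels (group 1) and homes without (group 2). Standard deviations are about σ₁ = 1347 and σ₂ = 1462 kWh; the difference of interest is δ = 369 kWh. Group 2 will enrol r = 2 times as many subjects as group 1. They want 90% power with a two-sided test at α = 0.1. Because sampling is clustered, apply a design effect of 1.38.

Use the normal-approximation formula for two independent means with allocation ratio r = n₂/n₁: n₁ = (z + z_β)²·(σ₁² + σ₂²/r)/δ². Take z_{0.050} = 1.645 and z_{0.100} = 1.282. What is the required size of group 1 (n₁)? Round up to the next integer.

n₁ = 251

n₁ = (z_{α/2} + z_β)² · (σ₁² + σ₂²/r) / δ²
   = (1.645 + 1.282)² · (1347² + 1462²/2) / 369²
   = 8.5673 · (1814409 + 1068722) / 136161
   = 8.5673 · 2883131 / 136161
   = 181.41
Design effect: 1.38 × 181.41 = 250.34.
Round up → n₁ = 251; n₂ = r·n₁ = 2 × 251 = 502.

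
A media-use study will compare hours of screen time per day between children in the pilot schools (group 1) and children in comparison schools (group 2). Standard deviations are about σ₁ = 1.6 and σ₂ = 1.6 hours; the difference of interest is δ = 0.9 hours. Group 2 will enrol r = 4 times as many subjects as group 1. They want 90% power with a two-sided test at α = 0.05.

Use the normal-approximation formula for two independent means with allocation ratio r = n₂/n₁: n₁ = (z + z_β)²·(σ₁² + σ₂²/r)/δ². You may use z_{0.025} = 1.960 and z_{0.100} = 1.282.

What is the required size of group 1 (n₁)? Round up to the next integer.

n₁ = (z_{α/2} + z_β)² · (σ₁² + σ₂²/r) / δ²
   = (1.960 + 1.282)² · (1.6² + 1.6²/4) / 0.9²
   = 10.5106 · (2.56 + 0.64) / 0.81
   = 10.5106 · 3.2 / 0.81
   = 41.52
Round up → n₁ = 42; n₂ = r·n₁ = 4 × 42 = 168.

n₁ = 42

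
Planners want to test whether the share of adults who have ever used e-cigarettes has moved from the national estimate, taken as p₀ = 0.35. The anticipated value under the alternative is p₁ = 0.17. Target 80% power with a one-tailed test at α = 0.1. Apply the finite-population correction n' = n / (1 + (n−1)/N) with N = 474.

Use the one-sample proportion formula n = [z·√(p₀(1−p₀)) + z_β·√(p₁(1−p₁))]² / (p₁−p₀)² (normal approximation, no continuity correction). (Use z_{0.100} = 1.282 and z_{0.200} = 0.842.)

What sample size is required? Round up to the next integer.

n = 26

n = [z_α·√(p₀q₀) + z_β·√(p₁q₁)]² / (p₁ − p₀)²
  = [1.282·√(0.35·0.65) + 0.842·√(0.17·0.83)]² / (-0.18)²
  = [1.282·0.4770 + 0.842·0.3756]² / 0.0324
  = [0.9278]² / 0.0324
  = 26.57
Finite-population correction (N = 474): 26.57 / (1 + (26.57 − 1)/474) = 25.21.
Round up → n = 26.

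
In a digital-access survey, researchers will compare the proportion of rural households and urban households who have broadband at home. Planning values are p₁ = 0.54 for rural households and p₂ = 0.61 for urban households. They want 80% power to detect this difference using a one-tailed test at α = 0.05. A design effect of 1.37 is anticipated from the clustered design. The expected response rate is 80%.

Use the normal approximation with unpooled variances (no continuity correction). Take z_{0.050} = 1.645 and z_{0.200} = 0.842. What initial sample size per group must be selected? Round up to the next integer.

n = 1052 per group

n = (z_α + z_β)² · [p₁(1−p₁) + p₂(1−p₂)] / (p₁ − p₂)²
  = (1.645 + 0.842)² · (0.54·0.46 + 0.61·0.39) / (-0.07)²
  = (2.487)² · (0.2484 + 0.2379) / 0.0049
  = 6.1852 · 0.4863 / 0.0049
  = 613.85
Design effect: 1.37 × 613.85 = 840.97.
Adjust for 80% response: 840.97 / 0.80 = 1051.21.
Round up → n = 1052 per group.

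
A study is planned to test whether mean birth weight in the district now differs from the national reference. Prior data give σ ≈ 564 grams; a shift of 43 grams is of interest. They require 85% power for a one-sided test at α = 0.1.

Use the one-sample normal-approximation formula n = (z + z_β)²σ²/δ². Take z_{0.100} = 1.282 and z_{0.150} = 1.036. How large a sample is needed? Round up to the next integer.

n = 925

n = (z_α + z_β)² · σ² / δ²
  = (1.282 + 1.036)² · 564² / 43²
  = 5.3731 · 318096 / 1849
  = 924.37
Round up → n = 925.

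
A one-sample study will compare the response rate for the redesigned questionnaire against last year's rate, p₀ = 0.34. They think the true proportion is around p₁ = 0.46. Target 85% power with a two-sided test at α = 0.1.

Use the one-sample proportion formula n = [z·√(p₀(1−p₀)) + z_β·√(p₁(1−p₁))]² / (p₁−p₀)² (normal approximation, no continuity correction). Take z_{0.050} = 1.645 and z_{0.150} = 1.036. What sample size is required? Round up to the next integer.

n = [z_{α/2}·√(p₀q₀) + z_β·√(p₁q₁)]² / (p₁ − p₀)²
  = [1.645·√(0.34·0.66) + 1.036·√(0.46·0.54)]² / (0.12)²
  = [1.645·0.4737 + 1.036·0.4984]² / 0.0144
  = [1.2956]² / 0.0144
  = 116.57
Round up → n = 117.

n = 117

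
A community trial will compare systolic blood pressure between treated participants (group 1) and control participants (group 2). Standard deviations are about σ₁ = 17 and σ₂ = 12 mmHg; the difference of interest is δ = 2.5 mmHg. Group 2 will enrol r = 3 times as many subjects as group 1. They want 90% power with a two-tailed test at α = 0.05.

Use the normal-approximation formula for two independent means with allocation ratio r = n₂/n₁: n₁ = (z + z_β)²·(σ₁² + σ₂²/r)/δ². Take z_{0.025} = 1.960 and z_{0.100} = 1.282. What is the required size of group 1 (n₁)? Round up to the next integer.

n₁ = 567

n₁ = (z_{α/2} + z_β)² · (σ₁² + σ₂²/r) / δ²
   = (1.960 + 1.282)² · (17² + 12²/3) / 2.5²
   = 10.5106 · (289 + 48) / 6.25
   = 10.5106 · 337 / 6.25
   = 566.73
Round up → n₁ = 567; n₂ = r·n₁ = 3 × 567 = 1701.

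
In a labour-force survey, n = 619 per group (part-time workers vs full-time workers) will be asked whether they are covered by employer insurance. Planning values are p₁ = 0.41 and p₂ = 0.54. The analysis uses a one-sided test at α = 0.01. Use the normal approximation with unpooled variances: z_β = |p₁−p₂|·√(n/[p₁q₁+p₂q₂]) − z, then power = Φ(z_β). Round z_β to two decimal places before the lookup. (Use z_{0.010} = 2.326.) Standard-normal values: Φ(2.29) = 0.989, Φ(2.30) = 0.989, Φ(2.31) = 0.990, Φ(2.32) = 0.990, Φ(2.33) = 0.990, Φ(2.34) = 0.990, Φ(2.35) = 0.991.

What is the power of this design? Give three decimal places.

Power ≈ 0.989

z_β = |p₁−p₂|·√(n/[p₁q₁+p₂q₂]) − z_α
    = 0.13 · √(619/0.4903) − 2.326
    = 0.13 · 35.5316 − 2.326
    = 4.6191 − 2.326 = 2.2931 → 2.29
Power = Φ(2.29) = 0.989.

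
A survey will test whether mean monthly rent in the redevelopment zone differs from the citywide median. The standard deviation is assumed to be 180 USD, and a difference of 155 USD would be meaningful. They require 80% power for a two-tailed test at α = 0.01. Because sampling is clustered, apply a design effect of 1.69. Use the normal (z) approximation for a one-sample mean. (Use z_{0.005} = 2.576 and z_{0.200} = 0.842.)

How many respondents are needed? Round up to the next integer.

n = (z_{α/2} + z_β)² · σ² / δ²
  = (2.576 + 0.842)² · 180² / 155²
  = 11.6827 · 32400 / 24025
  = 15.76
Design effect: 1.69 × 15.76 = 26.63.
Round up → n = 27.

n = 27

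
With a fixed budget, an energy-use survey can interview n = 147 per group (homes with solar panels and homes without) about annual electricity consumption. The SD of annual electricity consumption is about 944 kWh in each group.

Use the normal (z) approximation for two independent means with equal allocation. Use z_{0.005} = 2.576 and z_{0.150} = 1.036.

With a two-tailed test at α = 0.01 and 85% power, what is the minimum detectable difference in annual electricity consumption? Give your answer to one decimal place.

δ = (z_{α/2} + z_β) · √((σ₁²+σ₂²)/n)
  = (2.576 + 1.036) · √(1782272/147)
  = 3.612 · √12124.3
  = 3.612 · 110.1104
  = 397.7188

Minimum detectable difference ≈ 397.7 kWh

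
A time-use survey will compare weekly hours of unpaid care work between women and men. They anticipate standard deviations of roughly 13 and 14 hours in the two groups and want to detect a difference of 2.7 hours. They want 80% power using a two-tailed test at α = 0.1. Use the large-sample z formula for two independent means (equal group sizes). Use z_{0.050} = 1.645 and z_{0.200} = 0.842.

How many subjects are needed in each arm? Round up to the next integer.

n = 310 per group

n = (z_{α/2} + z_β)² · (σ₁² + σ₂²) / δ²
  = (1.645 + 0.842)² · (13² + 14² = 365) / 2.7²
  = 6.1852 · 365 / 7.29
  = 309.68
Round up → n = 310 per group.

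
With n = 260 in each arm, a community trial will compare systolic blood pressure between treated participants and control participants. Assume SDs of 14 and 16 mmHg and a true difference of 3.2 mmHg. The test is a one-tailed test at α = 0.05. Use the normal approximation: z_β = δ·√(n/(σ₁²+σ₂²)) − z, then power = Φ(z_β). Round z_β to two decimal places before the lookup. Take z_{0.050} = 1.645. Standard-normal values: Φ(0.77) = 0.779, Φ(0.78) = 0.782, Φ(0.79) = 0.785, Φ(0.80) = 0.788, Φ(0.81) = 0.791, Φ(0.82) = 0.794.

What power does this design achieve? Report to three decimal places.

Power ≈ 0.782

z_β = δ·√(n/(σ₁²+σ₂²)) − z_α
    = 3.2 · √(260/452) − 1.645
    = 3.2 · 0.75843 − 1.645
    = 2.4270 − 1.645 = 0.7820 → 0.78
Power = Φ(0.78) = 0.782.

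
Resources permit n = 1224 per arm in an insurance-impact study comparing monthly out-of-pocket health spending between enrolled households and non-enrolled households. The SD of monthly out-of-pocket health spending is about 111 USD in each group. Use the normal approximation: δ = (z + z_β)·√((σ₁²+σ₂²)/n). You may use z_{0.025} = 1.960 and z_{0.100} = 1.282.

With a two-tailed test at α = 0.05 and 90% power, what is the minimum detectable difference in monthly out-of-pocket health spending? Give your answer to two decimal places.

δ = (z_{α/2} + z_β) · √((σ₁²+σ₂²)/n)
  = (1.960 + 1.282) · √(24642/1224)
  = 3.242 · √20.1324
  = 3.242 · 4.4869
  = 14.5466

Minimum detectable difference ≈ 14.55 USD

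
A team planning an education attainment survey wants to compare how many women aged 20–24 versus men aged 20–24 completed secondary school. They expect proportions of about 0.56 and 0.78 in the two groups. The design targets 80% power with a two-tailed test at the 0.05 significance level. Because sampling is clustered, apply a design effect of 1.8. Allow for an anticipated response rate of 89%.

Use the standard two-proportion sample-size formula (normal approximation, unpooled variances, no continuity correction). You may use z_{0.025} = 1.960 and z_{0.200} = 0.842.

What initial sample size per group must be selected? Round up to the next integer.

n = 138 per group

n = (z_{α/2} + z_β)² · [p₁(1−p₁) + p₂(1−p₂)] / (p₁ − p₂)²
  = (1.960 + 0.842)² · (0.56·0.44 + 0.78·0.22) / (-0.22)²
  = (2.802)² · (0.2464 + 0.1716) / 0.0484
  = 7.8512 · 0.4180 / 0.0484
  = 67.81
Design effect: 1.8 × 67.81 = 122.05.
Adjust for 89% response: 122.05 / 0.89 = 137.14.
Round up → n = 138 per group.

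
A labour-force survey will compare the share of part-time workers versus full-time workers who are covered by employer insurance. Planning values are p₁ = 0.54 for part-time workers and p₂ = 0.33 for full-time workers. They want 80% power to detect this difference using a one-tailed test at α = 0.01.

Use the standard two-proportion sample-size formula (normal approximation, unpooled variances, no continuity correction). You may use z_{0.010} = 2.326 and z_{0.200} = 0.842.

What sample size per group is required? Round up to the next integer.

n = (z_α + z_β)² · [p₁(1−p₁) + p₂(1−p₂)] / (p₁ − p₂)²
  = (2.326 + 0.842)² · (0.54·0.46 + 0.33·0.67) / (0.21)²
  = (3.168)² · (0.2484 + 0.2211) / 0.0441
  = 10.0362 · 0.4695 / 0.0441
  = 106.85
Round up → n = 107 per group.

n = 107 per group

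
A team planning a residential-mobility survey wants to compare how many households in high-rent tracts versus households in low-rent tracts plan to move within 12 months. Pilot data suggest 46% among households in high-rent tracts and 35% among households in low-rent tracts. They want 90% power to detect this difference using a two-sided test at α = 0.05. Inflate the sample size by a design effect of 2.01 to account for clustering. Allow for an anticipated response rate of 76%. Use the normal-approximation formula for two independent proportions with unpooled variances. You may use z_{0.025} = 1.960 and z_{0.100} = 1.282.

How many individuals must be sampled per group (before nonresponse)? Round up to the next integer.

n = 1094 per group

n = (z_{α/2} + z_β)² · [p₁(1−p₁) + p₂(1−p₂)] / (p₁ − p₂)²
  = (1.960 + 1.282)² · (0.46·0.54 + 0.35·0.65) / (0.11)²
  = (3.242)² · (0.2484 + 0.2275) / 0.0121
  = 10.5106 · 0.4759 / 0.0121
  = 413.39
Design effect: 2.01 × 413.39 = 830.91.
Adjust for 76% response: 830.91 / 0.76 = 1093.30.
Round up → n = 1094 per group.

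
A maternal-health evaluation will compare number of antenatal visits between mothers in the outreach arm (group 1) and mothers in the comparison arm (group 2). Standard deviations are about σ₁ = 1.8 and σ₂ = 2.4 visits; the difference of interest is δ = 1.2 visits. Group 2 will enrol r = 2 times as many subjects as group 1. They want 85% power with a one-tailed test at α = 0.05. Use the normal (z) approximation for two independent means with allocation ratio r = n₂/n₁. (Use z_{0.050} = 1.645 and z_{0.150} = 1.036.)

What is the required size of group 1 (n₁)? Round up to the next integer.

n₁ = (z_α + z_β)² · (σ₁² + σ₂²/r) / δ²
   = (1.645 + 1.036)² · (1.8² + 2.4²/2) / 1.2²
   = 7.1878 · (3.24 + 2.88) / 1.44
   = 7.1878 · 6.12 / 1.44
   = 30.55
Round up → n₁ = 31; n₂ = r·n₁ = 2 × 31 = 62.

n₁ = 31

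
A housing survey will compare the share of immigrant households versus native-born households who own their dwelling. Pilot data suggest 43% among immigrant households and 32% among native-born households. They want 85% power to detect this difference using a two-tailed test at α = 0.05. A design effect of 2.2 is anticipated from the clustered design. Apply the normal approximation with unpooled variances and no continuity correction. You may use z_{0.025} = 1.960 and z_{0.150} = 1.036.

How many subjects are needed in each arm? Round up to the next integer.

n = (z_{α/2} + z_β)² · [p₁(1−p₁) + p₂(1−p₂)] / (p₁ − p₂)²
  = (1.960 + 1.036)² · (0.43·0.57 + 0.32·0.68) / (0.11)²
  = (2.996)² · (0.2451 + 0.2176) / 0.0121
  = 8.9760 · 0.4627 / 0.0121
  = 343.24
Design effect: 2.2 × 343.24 = 755.13.
Round up → n = 756 per group.

n = 756 per group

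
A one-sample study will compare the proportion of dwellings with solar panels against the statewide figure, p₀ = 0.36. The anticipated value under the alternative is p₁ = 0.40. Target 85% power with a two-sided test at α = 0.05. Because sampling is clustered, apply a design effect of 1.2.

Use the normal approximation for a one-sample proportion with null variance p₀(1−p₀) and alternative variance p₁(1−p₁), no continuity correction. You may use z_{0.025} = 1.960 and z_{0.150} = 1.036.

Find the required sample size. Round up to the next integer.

n = 1574

n = [z_{α/2}·√(p₀q₀) + z_β·√(p₁q₁)]² / (p₁ − p₀)²
  = [1.960·√(0.36·0.64) + 1.036·√(0.40·0.60)]² / (0.04)²
  = [1.960·0.4800 + 1.036·0.4899]² / 0.0016
  = [1.4483]² / 0.0016
  = 1311.05
Design effect: 1.2 × 1311.05 = 1573.25.
Round up → n = 1574.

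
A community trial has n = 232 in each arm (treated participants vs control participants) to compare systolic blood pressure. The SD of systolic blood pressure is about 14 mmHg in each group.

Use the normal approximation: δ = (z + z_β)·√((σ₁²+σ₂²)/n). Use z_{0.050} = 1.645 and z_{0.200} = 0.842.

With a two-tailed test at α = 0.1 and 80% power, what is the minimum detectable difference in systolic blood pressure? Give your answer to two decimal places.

Minimum detectable difference ≈ 3.23 mmHg

δ = (z_{α/2} + z_β) · √((σ₁²+σ₂²)/n)
  = (1.645 + 0.842) · √(392/232)
  = 2.487 · √1.6897
  = 2.487 · 1.2999
  = 3.2328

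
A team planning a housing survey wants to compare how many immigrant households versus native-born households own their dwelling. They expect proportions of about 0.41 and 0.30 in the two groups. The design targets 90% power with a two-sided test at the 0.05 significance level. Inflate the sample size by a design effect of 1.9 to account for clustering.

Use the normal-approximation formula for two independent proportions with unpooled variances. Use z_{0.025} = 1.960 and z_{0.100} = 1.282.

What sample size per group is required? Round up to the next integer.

n = (z_{α/2} + z_β)² · [p₁(1−p₁) + p₂(1−p₂)] / (p₁ − p₂)²
  = (1.960 + 1.282)² · (0.41·0.59 + 0.30·0.70) / (0.11)²
  = (3.242)² · (0.2419 + 0.2100) / 0.0121
  = 10.5106 · 0.4519 / 0.0121
  = 392.54
Design effect: 1.9 × 392.54 = 745.82.
Round up → n = 746 per group.

n = 746 per group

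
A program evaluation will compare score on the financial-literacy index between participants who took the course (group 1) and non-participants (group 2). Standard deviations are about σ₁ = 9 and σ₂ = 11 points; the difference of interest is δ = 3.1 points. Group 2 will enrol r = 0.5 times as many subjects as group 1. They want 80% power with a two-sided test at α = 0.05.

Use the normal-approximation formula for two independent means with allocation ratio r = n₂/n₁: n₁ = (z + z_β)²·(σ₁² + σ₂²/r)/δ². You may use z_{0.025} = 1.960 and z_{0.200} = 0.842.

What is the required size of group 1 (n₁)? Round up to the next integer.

n₁ = (z_{α/2} + z_β)² · (σ₁² + σ₂²/r) / δ²
   = (1.960 + 0.842)² · (9² + 11²/0.5) / 3.1²
   = 7.8512 · (81 + 242) / 9.61
   = 7.8512 · 323 / 9.61
   = 263.89
Round up → n₁ = 264; n₂ = r·n₁ = 0.5 × 264 = 132.

n₁ = 264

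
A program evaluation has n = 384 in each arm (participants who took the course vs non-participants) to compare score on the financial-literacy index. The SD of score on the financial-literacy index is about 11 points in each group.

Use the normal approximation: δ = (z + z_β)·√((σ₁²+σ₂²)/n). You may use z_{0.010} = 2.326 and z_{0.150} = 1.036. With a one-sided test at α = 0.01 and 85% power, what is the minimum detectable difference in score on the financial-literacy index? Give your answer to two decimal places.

Minimum detectable difference ≈ 2.67 points

δ = (z_α + z_β) · √((σ₁²+σ₂²)/n)
  = (2.326 + 1.036) · √(242/384)
  = 3.362 · √0.63021
  = 3.362 · 0.7939
  = 2.6689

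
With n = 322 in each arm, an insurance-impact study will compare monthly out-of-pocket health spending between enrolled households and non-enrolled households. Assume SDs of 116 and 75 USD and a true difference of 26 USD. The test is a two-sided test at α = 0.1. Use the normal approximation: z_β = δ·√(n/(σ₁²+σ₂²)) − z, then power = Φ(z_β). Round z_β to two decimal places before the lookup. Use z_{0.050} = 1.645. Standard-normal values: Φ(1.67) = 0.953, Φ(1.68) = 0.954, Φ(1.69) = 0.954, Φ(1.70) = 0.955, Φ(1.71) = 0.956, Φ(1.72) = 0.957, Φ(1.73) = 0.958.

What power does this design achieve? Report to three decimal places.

Power ≈ 0.958

z_β = δ·√(n/(σ₁²+σ₂²)) − z_{α/2}
    = 26 · √(322/19081) − 1.645
    = 26 · 0.12991 − 1.645
    = 3.3775 − 1.645 = 1.7325 → 1.73
Power = Φ(1.73) = 0.958.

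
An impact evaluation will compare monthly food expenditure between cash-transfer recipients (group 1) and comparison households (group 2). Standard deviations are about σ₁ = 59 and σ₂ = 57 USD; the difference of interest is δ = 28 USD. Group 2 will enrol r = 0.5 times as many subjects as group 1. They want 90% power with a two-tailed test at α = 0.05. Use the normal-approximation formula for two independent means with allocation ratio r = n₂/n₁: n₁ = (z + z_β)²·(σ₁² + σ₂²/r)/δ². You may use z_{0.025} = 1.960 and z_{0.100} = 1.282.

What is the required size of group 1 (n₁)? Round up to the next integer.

n₁ = (z_{α/2} + z_β)² · (σ₁² + σ₂²/r) / δ²
   = (1.960 + 1.282)² · (59² + 57²/0.5) / 28²
   = 10.5106 · (3481 + 6498) / 784
   = 10.5106 · 9979 / 784
   = 133.78
Round up → n₁ = 134; n₂ = r·n₁ = 0.5 × 134 = 67.

n₁ = 134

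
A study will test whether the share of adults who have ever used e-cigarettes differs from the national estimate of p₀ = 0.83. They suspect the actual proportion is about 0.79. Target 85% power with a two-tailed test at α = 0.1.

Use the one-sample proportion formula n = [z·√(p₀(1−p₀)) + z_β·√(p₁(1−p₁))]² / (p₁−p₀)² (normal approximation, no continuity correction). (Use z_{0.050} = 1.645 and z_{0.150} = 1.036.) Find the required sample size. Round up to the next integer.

n = 676

n = [z_{α/2}·√(p₀q₀) + z_β·√(p₁q₁)]² / (p₁ − p₀)²
  = [1.645·√(0.83·0.17) + 1.036·√(0.79·0.21)]² / (-0.04)²
  = [1.645·0.3756 + 1.036·0.4073]² / 0.0016
  = [1.0399]² / 0.0016
  = 675.85
Round up → n = 676.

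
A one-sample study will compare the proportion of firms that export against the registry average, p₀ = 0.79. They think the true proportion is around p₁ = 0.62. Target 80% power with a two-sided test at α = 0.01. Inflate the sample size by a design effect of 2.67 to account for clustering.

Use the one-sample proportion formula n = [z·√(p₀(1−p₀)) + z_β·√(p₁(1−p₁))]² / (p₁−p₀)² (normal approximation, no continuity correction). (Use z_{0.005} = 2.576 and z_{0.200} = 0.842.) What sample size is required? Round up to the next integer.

n = 197

n = [z_{α/2}·√(p₀q₀) + z_β·√(p₁q₁)]² / (p₁ − p₀)²
  = [2.576·√(0.79·0.21) + 0.842·√(0.62·0.38)]² / (-0.17)²
  = [2.576·0.4073 + 0.842·0.4854]² / 0.0289
  = [1.4579]² / 0.0289
  = 73.55
Design effect: 2.67 × 73.55 = 196.37.
Round up → n = 197.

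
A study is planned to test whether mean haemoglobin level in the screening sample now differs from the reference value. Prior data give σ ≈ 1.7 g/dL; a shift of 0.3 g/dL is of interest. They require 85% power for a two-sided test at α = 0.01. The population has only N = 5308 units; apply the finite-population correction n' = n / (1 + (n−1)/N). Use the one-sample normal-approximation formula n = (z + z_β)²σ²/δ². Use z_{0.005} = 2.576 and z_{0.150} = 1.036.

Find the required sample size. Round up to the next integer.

n = (z_{α/2} + z_β)² · σ² / δ²
  = (2.576 + 1.036)² · 1.7² / 0.3²
  = 13.0465 · 2.89 / 0.09
  = 418.94
Finite-population correction (N = 5308): 418.94 / (1 + (418.94 − 1)/5308) = 388.36.
Round up → n = 389.

n = 389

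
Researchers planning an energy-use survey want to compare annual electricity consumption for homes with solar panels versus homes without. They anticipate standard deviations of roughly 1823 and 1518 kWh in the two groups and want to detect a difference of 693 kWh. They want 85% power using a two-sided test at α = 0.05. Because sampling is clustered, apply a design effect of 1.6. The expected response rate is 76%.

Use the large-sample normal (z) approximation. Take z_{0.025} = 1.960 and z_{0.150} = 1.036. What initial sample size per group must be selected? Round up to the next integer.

n = (z_{α/2} + z_β)² · (σ₁² + σ₂²) / δ²
  = (1.960 + 1.036)² · (1823² + 1518² = 5627653) / 693²
  = 8.9760 · 5627653 / 480249
  = 105.18
Design effect: 1.6 × 105.18 = 168.29.
Adjust for 76% response: 168.29 / 0.76 = 221.44.
Round up → n = 222 per group.

n = 222 per group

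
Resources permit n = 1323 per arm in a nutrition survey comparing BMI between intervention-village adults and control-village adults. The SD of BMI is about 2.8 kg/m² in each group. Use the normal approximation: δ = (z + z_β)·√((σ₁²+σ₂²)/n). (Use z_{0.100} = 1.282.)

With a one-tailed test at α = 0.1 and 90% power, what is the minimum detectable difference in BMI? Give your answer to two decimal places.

δ = (z_α + z_β) · √((σ₁²+σ₂²)/n)
  = (1.282 + 1.282) · √(15.68/1323)
  = 2.564 · √0.01185
  = 2.564 · 0.1089
  = 0.2791

Minimum detectable difference ≈ 0.28 kg/m²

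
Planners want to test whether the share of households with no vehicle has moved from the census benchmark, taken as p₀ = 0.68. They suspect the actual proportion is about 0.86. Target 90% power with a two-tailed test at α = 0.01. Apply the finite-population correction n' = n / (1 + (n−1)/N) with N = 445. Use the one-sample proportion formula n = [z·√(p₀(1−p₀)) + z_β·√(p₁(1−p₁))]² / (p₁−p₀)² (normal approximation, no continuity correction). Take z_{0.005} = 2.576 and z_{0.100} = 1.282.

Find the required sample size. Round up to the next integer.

n = 71

n = [z_{α/2}·√(p₀q₀) + z_β·√(p₁q₁)]² / (p₁ − p₀)²
  = [2.576·√(0.68·0.32) + 1.282·√(0.86·0.14)]² / (0.18)²
  = [2.576·0.4665 + 1.282·0.3470]² / 0.0324
  = [1.6465]² / 0.0324
  = 83.67
Finite-population correction (N = 445): 83.67 / (1 + (83.67 − 1)/445) = 70.56.
Round up → n = 71.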